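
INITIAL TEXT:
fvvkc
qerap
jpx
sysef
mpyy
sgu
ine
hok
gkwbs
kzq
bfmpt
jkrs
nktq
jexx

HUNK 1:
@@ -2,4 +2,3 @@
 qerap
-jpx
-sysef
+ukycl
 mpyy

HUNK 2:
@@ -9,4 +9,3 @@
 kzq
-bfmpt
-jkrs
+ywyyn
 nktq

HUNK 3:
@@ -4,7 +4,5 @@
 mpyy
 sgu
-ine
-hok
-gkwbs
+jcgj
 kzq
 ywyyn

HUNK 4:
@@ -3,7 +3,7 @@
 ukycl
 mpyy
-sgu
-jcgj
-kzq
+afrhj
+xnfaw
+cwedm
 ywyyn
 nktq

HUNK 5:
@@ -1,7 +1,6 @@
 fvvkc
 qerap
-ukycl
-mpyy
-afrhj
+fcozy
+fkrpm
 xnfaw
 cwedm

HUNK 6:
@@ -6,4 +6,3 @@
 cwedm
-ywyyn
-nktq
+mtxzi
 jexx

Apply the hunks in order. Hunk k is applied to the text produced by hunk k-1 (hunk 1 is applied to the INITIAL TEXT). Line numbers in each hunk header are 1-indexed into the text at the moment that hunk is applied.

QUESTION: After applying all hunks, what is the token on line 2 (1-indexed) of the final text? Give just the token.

Hunk 1: at line 2 remove [jpx,sysef] add [ukycl] -> 13 lines: fvvkc qerap ukycl mpyy sgu ine hok gkwbs kzq bfmpt jkrs nktq jexx
Hunk 2: at line 9 remove [bfmpt,jkrs] add [ywyyn] -> 12 lines: fvvkc qerap ukycl mpyy sgu ine hok gkwbs kzq ywyyn nktq jexx
Hunk 3: at line 4 remove [ine,hok,gkwbs] add [jcgj] -> 10 lines: fvvkc qerap ukycl mpyy sgu jcgj kzq ywyyn nktq jexx
Hunk 4: at line 3 remove [sgu,jcgj,kzq] add [afrhj,xnfaw,cwedm] -> 10 lines: fvvkc qerap ukycl mpyy afrhj xnfaw cwedm ywyyn nktq jexx
Hunk 5: at line 1 remove [ukycl,mpyy,afrhj] add [fcozy,fkrpm] -> 9 lines: fvvkc qerap fcozy fkrpm xnfaw cwedm ywyyn nktq jexx
Hunk 6: at line 6 remove [ywyyn,nktq] add [mtxzi] -> 8 lines: fvvkc qerap fcozy fkrpm xnfaw cwedm mtxzi jexx
Final line 2: qerap

Answer: qerap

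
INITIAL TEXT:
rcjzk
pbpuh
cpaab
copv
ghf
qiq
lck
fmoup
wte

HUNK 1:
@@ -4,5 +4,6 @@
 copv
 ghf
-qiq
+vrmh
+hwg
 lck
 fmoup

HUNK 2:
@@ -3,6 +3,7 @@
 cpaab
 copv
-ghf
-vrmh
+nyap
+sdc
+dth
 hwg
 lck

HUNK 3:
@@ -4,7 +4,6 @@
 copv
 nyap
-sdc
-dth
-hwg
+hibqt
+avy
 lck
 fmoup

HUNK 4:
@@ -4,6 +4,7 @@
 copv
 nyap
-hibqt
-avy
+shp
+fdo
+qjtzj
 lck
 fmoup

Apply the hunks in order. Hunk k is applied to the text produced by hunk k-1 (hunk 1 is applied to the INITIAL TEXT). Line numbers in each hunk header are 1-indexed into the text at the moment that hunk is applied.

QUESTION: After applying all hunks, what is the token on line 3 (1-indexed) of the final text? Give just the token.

Hunk 1: at line 4 remove [qiq] add [vrmh,hwg] -> 10 lines: rcjzk pbpuh cpaab copv ghf vrmh hwg lck fmoup wte
Hunk 2: at line 3 remove [ghf,vrmh] add [nyap,sdc,dth] -> 11 lines: rcjzk pbpuh cpaab copv nyap sdc dth hwg lck fmoup wte
Hunk 3: at line 4 remove [sdc,dth,hwg] add [hibqt,avy] -> 10 lines: rcjzk pbpuh cpaab copv nyap hibqt avy lck fmoup wte
Hunk 4: at line 4 remove [hibqt,avy] add [shp,fdo,qjtzj] -> 11 lines: rcjzk pbpuh cpaab copv nyap shp fdo qjtzj lck fmoup wte
Final line 3: cpaab

Answer: cpaab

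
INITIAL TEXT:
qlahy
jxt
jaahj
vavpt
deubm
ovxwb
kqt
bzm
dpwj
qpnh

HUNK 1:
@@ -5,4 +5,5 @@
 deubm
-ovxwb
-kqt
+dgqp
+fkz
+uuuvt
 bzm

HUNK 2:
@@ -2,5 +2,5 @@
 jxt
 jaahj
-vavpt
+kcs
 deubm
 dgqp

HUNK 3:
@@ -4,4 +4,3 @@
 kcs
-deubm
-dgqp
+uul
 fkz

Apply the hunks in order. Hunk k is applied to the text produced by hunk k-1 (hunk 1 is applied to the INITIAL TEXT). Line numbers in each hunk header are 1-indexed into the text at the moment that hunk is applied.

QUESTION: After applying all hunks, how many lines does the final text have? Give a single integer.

Answer: 10

Derivation:
Hunk 1: at line 5 remove [ovxwb,kqt] add [dgqp,fkz,uuuvt] -> 11 lines: qlahy jxt jaahj vavpt deubm dgqp fkz uuuvt bzm dpwj qpnh
Hunk 2: at line 2 remove [vavpt] add [kcs] -> 11 lines: qlahy jxt jaahj kcs deubm dgqp fkz uuuvt bzm dpwj qpnh
Hunk 3: at line 4 remove [deubm,dgqp] add [uul] -> 10 lines: qlahy jxt jaahj kcs uul fkz uuuvt bzm dpwj qpnh
Final line count: 10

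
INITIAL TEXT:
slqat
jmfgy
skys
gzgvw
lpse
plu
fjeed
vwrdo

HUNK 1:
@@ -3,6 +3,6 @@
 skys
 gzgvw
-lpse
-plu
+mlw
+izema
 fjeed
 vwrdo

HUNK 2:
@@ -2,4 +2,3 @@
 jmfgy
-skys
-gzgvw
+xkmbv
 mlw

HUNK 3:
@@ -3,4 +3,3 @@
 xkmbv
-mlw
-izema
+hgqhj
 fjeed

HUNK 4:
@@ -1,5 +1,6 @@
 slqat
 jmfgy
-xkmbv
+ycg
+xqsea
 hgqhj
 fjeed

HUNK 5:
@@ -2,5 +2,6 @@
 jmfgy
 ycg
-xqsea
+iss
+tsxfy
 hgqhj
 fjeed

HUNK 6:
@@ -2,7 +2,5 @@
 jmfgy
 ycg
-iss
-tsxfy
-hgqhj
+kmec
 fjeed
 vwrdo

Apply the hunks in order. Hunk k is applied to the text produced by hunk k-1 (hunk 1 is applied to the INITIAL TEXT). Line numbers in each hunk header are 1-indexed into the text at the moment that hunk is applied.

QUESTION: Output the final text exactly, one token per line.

Hunk 1: at line 3 remove [lpse,plu] add [mlw,izema] -> 8 lines: slqat jmfgy skys gzgvw mlw izema fjeed vwrdo
Hunk 2: at line 2 remove [skys,gzgvw] add [xkmbv] -> 7 lines: slqat jmfgy xkmbv mlw izema fjeed vwrdo
Hunk 3: at line 3 remove [mlw,izema] add [hgqhj] -> 6 lines: slqat jmfgy xkmbv hgqhj fjeed vwrdo
Hunk 4: at line 1 remove [xkmbv] add [ycg,xqsea] -> 7 lines: slqat jmfgy ycg xqsea hgqhj fjeed vwrdo
Hunk 5: at line 2 remove [xqsea] add [iss,tsxfy] -> 8 lines: slqat jmfgy ycg iss tsxfy hgqhj fjeed vwrdo
Hunk 6: at line 2 remove [iss,tsxfy,hgqhj] add [kmec] -> 6 lines: slqat jmfgy ycg kmec fjeed vwrdo

Answer: slqat
jmfgy
ycg
kmec
fjeed
vwrdo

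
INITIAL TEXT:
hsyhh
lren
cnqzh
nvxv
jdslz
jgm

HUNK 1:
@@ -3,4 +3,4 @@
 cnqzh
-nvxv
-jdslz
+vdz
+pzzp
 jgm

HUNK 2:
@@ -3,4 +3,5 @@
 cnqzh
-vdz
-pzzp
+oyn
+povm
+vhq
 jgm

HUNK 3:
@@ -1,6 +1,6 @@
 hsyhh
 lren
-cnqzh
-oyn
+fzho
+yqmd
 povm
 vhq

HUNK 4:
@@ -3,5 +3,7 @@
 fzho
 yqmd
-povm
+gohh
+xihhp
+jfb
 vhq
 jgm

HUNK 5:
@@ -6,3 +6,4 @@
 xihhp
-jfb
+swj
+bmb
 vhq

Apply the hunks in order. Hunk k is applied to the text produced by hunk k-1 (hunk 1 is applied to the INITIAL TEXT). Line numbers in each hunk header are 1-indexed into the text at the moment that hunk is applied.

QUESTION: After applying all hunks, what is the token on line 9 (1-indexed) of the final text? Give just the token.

Answer: vhq

Derivation:
Hunk 1: at line 3 remove [nvxv,jdslz] add [vdz,pzzp] -> 6 lines: hsyhh lren cnqzh vdz pzzp jgm
Hunk 2: at line 3 remove [vdz,pzzp] add [oyn,povm,vhq] -> 7 lines: hsyhh lren cnqzh oyn povm vhq jgm
Hunk 3: at line 1 remove [cnqzh,oyn] add [fzho,yqmd] -> 7 lines: hsyhh lren fzho yqmd povm vhq jgm
Hunk 4: at line 3 remove [povm] add [gohh,xihhp,jfb] -> 9 lines: hsyhh lren fzho yqmd gohh xihhp jfb vhq jgm
Hunk 5: at line 6 remove [jfb] add [swj,bmb] -> 10 lines: hsyhh lren fzho yqmd gohh xihhp swj bmb vhq jgm
Final line 9: vhq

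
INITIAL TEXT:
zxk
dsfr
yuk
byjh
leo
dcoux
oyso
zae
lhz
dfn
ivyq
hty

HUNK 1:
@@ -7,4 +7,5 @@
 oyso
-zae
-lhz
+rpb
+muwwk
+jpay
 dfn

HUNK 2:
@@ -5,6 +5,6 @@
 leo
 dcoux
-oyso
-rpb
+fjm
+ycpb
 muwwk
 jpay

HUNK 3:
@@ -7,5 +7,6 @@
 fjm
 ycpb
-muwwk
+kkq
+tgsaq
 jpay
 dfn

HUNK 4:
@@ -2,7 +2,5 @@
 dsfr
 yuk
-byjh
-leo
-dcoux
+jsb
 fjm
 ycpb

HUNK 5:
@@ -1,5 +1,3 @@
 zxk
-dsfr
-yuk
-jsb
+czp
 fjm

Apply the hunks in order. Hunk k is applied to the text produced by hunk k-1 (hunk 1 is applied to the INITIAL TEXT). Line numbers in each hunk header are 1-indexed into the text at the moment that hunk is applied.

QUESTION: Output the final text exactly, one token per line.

Hunk 1: at line 7 remove [zae,lhz] add [rpb,muwwk,jpay] -> 13 lines: zxk dsfr yuk byjh leo dcoux oyso rpb muwwk jpay dfn ivyq hty
Hunk 2: at line 5 remove [oyso,rpb] add [fjm,ycpb] -> 13 lines: zxk dsfr yuk byjh leo dcoux fjm ycpb muwwk jpay dfn ivyq hty
Hunk 3: at line 7 remove [muwwk] add [kkq,tgsaq] -> 14 lines: zxk dsfr yuk byjh leo dcoux fjm ycpb kkq tgsaq jpay dfn ivyq hty
Hunk 4: at line 2 remove [byjh,leo,dcoux] add [jsb] -> 12 lines: zxk dsfr yuk jsb fjm ycpb kkq tgsaq jpay dfn ivyq hty
Hunk 5: at line 1 remove [dsfr,yuk,jsb] add [czp] -> 10 lines: zxk czp fjm ycpb kkq tgsaq jpay dfn ivyq hty

Answer: zxk
czp
fjm
ycpb
kkq
tgsaq
jpay
dfn
ivyq
hty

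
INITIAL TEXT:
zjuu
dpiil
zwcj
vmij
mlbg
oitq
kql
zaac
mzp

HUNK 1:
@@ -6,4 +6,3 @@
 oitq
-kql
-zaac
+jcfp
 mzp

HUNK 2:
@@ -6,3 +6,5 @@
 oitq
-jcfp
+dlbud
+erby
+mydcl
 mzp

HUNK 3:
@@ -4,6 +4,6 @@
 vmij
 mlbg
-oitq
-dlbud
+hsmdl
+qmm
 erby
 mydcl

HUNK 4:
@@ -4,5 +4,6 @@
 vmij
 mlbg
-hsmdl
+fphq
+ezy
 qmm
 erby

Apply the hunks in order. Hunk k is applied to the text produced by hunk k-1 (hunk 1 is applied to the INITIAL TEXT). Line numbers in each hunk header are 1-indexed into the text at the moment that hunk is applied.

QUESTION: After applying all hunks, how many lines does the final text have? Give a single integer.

Hunk 1: at line 6 remove [kql,zaac] add [jcfp] -> 8 lines: zjuu dpiil zwcj vmij mlbg oitq jcfp mzp
Hunk 2: at line 6 remove [jcfp] add [dlbud,erby,mydcl] -> 10 lines: zjuu dpiil zwcj vmij mlbg oitq dlbud erby mydcl mzp
Hunk 3: at line 4 remove [oitq,dlbud] add [hsmdl,qmm] -> 10 lines: zjuu dpiil zwcj vmij mlbg hsmdl qmm erby mydcl mzp
Hunk 4: at line 4 remove [hsmdl] add [fphq,ezy] -> 11 lines: zjuu dpiil zwcj vmij mlbg fphq ezy qmm erby mydcl mzp
Final line count: 11

Answer: 11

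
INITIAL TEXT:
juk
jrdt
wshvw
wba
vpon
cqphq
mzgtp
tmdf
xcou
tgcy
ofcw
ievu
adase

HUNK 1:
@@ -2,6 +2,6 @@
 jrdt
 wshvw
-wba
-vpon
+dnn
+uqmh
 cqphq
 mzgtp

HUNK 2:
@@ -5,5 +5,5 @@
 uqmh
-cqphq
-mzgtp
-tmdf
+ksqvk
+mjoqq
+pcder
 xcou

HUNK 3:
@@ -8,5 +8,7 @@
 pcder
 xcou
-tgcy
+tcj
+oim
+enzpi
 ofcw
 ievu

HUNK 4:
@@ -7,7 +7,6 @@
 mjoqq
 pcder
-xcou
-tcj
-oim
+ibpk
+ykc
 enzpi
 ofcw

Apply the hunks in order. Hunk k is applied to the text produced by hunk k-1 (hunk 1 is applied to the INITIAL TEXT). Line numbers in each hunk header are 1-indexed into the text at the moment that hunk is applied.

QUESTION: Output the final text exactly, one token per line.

Hunk 1: at line 2 remove [wba,vpon] add [dnn,uqmh] -> 13 lines: juk jrdt wshvw dnn uqmh cqphq mzgtp tmdf xcou tgcy ofcw ievu adase
Hunk 2: at line 5 remove [cqphq,mzgtp,tmdf] add [ksqvk,mjoqq,pcder] -> 13 lines: juk jrdt wshvw dnn uqmh ksqvk mjoqq pcder xcou tgcy ofcw ievu adase
Hunk 3: at line 8 remove [tgcy] add [tcj,oim,enzpi] -> 15 lines: juk jrdt wshvw dnn uqmh ksqvk mjoqq pcder xcou tcj oim enzpi ofcw ievu adase
Hunk 4: at line 7 remove [xcou,tcj,oim] add [ibpk,ykc] -> 14 lines: juk jrdt wshvw dnn uqmh ksqvk mjoqq pcder ibpk ykc enzpi ofcw ievu adase

Answer: juk
jrdt
wshvw
dnn
uqmh
ksqvk
mjoqq
pcder
ibpk
ykc
enzpi
ofcw
ievu
adase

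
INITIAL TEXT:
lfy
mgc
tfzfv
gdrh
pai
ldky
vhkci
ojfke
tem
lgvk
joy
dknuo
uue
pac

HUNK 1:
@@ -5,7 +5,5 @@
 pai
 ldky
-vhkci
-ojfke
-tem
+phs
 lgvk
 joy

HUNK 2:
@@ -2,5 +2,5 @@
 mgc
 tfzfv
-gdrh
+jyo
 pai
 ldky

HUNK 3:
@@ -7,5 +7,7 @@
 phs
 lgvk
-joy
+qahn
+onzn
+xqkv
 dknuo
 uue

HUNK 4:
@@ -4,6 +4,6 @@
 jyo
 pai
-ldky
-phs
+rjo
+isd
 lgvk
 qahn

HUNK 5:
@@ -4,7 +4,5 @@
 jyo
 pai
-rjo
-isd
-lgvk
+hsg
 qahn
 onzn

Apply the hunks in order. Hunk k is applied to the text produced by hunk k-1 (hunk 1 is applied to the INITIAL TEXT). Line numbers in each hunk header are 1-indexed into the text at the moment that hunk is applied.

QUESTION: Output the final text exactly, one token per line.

Answer: lfy
mgc
tfzfv
jyo
pai
hsg
qahn
onzn
xqkv
dknuo
uue
pac

Derivation:
Hunk 1: at line 5 remove [vhkci,ojfke,tem] add [phs] -> 12 lines: lfy mgc tfzfv gdrh pai ldky phs lgvk joy dknuo uue pac
Hunk 2: at line 2 remove [gdrh] add [jyo] -> 12 lines: lfy mgc tfzfv jyo pai ldky phs lgvk joy dknuo uue pac
Hunk 3: at line 7 remove [joy] add [qahn,onzn,xqkv] -> 14 lines: lfy mgc tfzfv jyo pai ldky phs lgvk qahn onzn xqkv dknuo uue pac
Hunk 4: at line 4 remove [ldky,phs] add [rjo,isd] -> 14 lines: lfy mgc tfzfv jyo pai rjo isd lgvk qahn onzn xqkv dknuo uue pac
Hunk 5: at line 4 remove [rjo,isd,lgvk] add [hsg] -> 12 lines: lfy mgc tfzfv jyo pai hsg qahn onzn xqkv dknuo uue pac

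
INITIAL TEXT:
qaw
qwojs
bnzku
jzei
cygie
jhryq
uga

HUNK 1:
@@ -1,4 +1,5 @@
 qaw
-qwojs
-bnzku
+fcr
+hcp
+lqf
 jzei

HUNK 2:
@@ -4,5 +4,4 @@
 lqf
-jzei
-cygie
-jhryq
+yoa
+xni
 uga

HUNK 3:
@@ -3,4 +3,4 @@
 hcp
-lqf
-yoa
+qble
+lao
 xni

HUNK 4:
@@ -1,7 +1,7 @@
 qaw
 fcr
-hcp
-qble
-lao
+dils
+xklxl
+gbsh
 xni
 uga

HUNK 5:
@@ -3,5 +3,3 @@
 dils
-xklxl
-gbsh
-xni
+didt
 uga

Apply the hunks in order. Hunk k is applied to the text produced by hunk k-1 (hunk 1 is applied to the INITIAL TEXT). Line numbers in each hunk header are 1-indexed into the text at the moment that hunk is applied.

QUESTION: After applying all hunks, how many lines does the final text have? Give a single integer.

Answer: 5

Derivation:
Hunk 1: at line 1 remove [qwojs,bnzku] add [fcr,hcp,lqf] -> 8 lines: qaw fcr hcp lqf jzei cygie jhryq uga
Hunk 2: at line 4 remove [jzei,cygie,jhryq] add [yoa,xni] -> 7 lines: qaw fcr hcp lqf yoa xni uga
Hunk 3: at line 3 remove [lqf,yoa] add [qble,lao] -> 7 lines: qaw fcr hcp qble lao xni uga
Hunk 4: at line 1 remove [hcp,qble,lao] add [dils,xklxl,gbsh] -> 7 lines: qaw fcr dils xklxl gbsh xni uga
Hunk 5: at line 3 remove [xklxl,gbsh,xni] add [didt] -> 5 lines: qaw fcr dils didt uga
Final line count: 5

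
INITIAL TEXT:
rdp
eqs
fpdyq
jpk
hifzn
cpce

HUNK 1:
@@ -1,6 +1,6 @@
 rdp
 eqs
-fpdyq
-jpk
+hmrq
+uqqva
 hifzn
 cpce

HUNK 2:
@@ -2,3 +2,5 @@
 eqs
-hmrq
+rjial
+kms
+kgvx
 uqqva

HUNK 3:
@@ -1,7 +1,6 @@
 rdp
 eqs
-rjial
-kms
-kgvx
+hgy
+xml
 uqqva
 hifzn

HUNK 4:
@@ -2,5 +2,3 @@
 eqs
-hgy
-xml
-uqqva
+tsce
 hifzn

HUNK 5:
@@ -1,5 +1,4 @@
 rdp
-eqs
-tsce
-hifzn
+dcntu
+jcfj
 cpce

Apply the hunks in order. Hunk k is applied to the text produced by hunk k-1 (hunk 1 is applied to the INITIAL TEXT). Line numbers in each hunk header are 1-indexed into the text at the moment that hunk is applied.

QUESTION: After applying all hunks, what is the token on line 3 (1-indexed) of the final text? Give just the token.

Hunk 1: at line 1 remove [fpdyq,jpk] add [hmrq,uqqva] -> 6 lines: rdp eqs hmrq uqqva hifzn cpce
Hunk 2: at line 2 remove [hmrq] add [rjial,kms,kgvx] -> 8 lines: rdp eqs rjial kms kgvx uqqva hifzn cpce
Hunk 3: at line 1 remove [rjial,kms,kgvx] add [hgy,xml] -> 7 lines: rdp eqs hgy xml uqqva hifzn cpce
Hunk 4: at line 2 remove [hgy,xml,uqqva] add [tsce] -> 5 lines: rdp eqs tsce hifzn cpce
Hunk 5: at line 1 remove [eqs,tsce,hifzn] add [dcntu,jcfj] -> 4 lines: rdp dcntu jcfj cpce
Final line 3: jcfj

Answer: jcfj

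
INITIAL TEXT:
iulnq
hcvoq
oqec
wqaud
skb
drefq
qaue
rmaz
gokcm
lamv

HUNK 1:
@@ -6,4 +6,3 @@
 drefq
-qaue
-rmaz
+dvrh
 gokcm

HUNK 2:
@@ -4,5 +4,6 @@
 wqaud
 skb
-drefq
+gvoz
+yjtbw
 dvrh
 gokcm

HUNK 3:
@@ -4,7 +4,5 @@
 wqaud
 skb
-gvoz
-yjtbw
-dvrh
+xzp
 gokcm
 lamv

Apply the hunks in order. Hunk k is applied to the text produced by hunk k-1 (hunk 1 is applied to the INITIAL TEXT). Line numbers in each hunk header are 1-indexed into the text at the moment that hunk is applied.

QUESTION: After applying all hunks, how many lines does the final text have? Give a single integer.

Hunk 1: at line 6 remove [qaue,rmaz] add [dvrh] -> 9 lines: iulnq hcvoq oqec wqaud skb drefq dvrh gokcm lamv
Hunk 2: at line 4 remove [drefq] add [gvoz,yjtbw] -> 10 lines: iulnq hcvoq oqec wqaud skb gvoz yjtbw dvrh gokcm lamv
Hunk 3: at line 4 remove [gvoz,yjtbw,dvrh] add [xzp] -> 8 lines: iulnq hcvoq oqec wqaud skb xzp gokcm lamv
Final line count: 8

Answer: 8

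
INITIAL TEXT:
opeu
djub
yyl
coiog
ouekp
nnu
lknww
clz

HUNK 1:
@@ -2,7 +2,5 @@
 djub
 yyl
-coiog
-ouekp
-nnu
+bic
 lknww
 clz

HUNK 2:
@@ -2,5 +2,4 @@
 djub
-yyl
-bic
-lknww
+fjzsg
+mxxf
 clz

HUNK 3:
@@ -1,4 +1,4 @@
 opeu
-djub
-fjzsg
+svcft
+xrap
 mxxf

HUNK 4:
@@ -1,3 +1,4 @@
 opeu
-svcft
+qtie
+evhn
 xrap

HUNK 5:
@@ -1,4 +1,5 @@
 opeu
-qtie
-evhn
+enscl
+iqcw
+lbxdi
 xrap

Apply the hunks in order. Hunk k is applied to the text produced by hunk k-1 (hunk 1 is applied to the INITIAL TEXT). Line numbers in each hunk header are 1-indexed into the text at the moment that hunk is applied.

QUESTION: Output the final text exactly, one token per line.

Answer: opeu
enscl
iqcw
lbxdi
xrap
mxxf
clz

Derivation:
Hunk 1: at line 2 remove [coiog,ouekp,nnu] add [bic] -> 6 lines: opeu djub yyl bic lknww clz
Hunk 2: at line 2 remove [yyl,bic,lknww] add [fjzsg,mxxf] -> 5 lines: opeu djub fjzsg mxxf clz
Hunk 3: at line 1 remove [djub,fjzsg] add [svcft,xrap] -> 5 lines: opeu svcft xrap mxxf clz
Hunk 4: at line 1 remove [svcft] add [qtie,evhn] -> 6 lines: opeu qtie evhn xrap mxxf clz
Hunk 5: at line 1 remove [qtie,evhn] add [enscl,iqcw,lbxdi] -> 7 lines: opeu enscl iqcw lbxdi xrap mxxf clz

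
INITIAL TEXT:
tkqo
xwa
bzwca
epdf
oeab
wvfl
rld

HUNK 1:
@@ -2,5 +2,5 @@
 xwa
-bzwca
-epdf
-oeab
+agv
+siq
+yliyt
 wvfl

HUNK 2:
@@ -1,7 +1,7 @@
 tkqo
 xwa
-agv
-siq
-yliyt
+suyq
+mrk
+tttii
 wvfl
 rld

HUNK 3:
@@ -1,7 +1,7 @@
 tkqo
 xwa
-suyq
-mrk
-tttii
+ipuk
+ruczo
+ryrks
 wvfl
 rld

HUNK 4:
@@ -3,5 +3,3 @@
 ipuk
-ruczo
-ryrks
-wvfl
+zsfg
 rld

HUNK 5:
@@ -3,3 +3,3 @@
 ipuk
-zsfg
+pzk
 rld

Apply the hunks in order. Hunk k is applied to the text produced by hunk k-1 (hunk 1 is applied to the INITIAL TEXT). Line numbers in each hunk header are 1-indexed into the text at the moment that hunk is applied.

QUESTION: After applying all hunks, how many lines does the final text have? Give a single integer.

Answer: 5

Derivation:
Hunk 1: at line 2 remove [bzwca,epdf,oeab] add [agv,siq,yliyt] -> 7 lines: tkqo xwa agv siq yliyt wvfl rld
Hunk 2: at line 1 remove [agv,siq,yliyt] add [suyq,mrk,tttii] -> 7 lines: tkqo xwa suyq mrk tttii wvfl rld
Hunk 3: at line 1 remove [suyq,mrk,tttii] add [ipuk,ruczo,ryrks] -> 7 lines: tkqo xwa ipuk ruczo ryrks wvfl rld
Hunk 4: at line 3 remove [ruczo,ryrks,wvfl] add [zsfg] -> 5 lines: tkqo xwa ipuk zsfg rld
Hunk 5: at line 3 remove [zsfg] add [pzk] -> 5 lines: tkqo xwa ipuk pzk rld
Final line count: 5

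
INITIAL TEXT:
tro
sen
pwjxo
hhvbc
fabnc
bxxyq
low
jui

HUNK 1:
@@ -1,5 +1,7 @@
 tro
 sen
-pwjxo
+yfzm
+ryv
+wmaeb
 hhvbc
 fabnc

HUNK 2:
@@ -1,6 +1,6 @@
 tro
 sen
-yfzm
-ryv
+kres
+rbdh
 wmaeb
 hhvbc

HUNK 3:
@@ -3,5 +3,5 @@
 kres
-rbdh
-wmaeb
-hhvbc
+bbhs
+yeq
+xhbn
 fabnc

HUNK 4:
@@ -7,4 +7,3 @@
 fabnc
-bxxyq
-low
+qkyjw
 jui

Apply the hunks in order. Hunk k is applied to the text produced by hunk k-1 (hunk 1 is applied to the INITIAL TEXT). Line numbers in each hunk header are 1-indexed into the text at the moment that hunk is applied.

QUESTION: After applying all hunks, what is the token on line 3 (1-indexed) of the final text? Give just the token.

Answer: kres

Derivation:
Hunk 1: at line 1 remove [pwjxo] add [yfzm,ryv,wmaeb] -> 10 lines: tro sen yfzm ryv wmaeb hhvbc fabnc bxxyq low jui
Hunk 2: at line 1 remove [yfzm,ryv] add [kres,rbdh] -> 10 lines: tro sen kres rbdh wmaeb hhvbc fabnc bxxyq low jui
Hunk 3: at line 3 remove [rbdh,wmaeb,hhvbc] add [bbhs,yeq,xhbn] -> 10 lines: tro sen kres bbhs yeq xhbn fabnc bxxyq low jui
Hunk 4: at line 7 remove [bxxyq,low] add [qkyjw] -> 9 lines: tro sen kres bbhs yeq xhbn fabnc qkyjw jui
Final line 3: kres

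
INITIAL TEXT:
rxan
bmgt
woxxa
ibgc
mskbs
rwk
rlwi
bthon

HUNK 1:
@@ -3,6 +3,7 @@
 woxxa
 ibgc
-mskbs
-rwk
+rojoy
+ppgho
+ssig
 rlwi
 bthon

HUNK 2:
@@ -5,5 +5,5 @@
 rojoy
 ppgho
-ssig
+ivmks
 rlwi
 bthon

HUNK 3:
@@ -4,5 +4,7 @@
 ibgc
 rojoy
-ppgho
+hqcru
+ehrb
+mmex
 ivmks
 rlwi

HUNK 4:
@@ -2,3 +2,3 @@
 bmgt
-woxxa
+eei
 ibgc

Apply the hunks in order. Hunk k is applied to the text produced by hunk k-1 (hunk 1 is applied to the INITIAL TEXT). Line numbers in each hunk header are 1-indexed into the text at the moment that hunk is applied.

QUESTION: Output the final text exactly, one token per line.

Hunk 1: at line 3 remove [mskbs,rwk] add [rojoy,ppgho,ssig] -> 9 lines: rxan bmgt woxxa ibgc rojoy ppgho ssig rlwi bthon
Hunk 2: at line 5 remove [ssig] add [ivmks] -> 9 lines: rxan bmgt woxxa ibgc rojoy ppgho ivmks rlwi bthon
Hunk 3: at line 4 remove [ppgho] add [hqcru,ehrb,mmex] -> 11 lines: rxan bmgt woxxa ibgc rojoy hqcru ehrb mmex ivmks rlwi bthon
Hunk 4: at line 2 remove [woxxa] add [eei] -> 11 lines: rxan bmgt eei ibgc rojoy hqcru ehrb mmex ivmks rlwi bthon

Answer: rxan
bmgt
eei
ibgc
rojoy
hqcru
ehrb
mmex
ivmks
rlwi
bthon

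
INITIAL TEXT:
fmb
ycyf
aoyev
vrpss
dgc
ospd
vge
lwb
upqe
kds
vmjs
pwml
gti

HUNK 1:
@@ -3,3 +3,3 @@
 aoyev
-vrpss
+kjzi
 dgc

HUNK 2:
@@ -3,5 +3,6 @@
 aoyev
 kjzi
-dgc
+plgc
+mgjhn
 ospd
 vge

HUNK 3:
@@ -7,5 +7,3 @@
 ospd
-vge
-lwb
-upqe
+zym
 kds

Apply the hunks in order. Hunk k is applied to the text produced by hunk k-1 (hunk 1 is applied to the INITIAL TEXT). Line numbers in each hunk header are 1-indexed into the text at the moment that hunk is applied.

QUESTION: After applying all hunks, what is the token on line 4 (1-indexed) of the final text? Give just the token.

Hunk 1: at line 3 remove [vrpss] add [kjzi] -> 13 lines: fmb ycyf aoyev kjzi dgc ospd vge lwb upqe kds vmjs pwml gti
Hunk 2: at line 3 remove [dgc] add [plgc,mgjhn] -> 14 lines: fmb ycyf aoyev kjzi plgc mgjhn ospd vge lwb upqe kds vmjs pwml gti
Hunk 3: at line 7 remove [vge,lwb,upqe] add [zym] -> 12 lines: fmb ycyf aoyev kjzi plgc mgjhn ospd zym kds vmjs pwml gti
Final line 4: kjzi

Answer: kjzi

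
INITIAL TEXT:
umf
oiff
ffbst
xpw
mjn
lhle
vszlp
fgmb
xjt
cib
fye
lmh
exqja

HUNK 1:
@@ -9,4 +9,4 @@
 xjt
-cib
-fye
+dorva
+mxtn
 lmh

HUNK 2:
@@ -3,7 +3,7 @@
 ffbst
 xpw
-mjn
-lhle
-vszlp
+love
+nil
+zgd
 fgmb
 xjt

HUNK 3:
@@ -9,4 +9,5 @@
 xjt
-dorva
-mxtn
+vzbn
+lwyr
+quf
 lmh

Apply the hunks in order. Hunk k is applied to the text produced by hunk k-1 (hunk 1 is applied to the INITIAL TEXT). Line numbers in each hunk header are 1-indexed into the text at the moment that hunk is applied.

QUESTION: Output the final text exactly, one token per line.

Answer: umf
oiff
ffbst
xpw
love
nil
zgd
fgmb
xjt
vzbn
lwyr
quf
lmh
exqja

Derivation:
Hunk 1: at line 9 remove [cib,fye] add [dorva,mxtn] -> 13 lines: umf oiff ffbst xpw mjn lhle vszlp fgmb xjt dorva mxtn lmh exqja
Hunk 2: at line 3 remove [mjn,lhle,vszlp] add [love,nil,zgd] -> 13 lines: umf oiff ffbst xpw love nil zgd fgmb xjt dorva mxtn lmh exqja
Hunk 3: at line 9 remove [dorva,mxtn] add [vzbn,lwyr,quf] -> 14 lines: umf oiff ffbst xpw love nil zgd fgmb xjt vzbn lwyr quf lmh exqja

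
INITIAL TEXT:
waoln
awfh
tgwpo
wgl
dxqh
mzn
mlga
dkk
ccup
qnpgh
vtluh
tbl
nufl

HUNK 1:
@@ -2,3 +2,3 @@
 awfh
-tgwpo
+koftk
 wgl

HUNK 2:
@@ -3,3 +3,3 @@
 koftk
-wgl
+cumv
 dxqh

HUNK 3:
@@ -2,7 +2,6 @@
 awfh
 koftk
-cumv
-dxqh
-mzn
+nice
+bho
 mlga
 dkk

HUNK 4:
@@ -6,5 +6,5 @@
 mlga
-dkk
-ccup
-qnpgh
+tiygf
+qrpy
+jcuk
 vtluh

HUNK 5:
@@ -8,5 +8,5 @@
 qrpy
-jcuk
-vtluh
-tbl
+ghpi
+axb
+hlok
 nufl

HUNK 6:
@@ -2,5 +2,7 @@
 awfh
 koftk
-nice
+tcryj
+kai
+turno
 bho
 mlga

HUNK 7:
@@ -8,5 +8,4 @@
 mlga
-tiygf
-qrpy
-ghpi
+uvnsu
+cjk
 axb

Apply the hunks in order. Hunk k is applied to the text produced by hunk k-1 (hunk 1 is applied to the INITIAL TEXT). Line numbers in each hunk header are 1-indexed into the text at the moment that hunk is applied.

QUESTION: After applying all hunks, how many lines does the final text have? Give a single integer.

Hunk 1: at line 2 remove [tgwpo] add [koftk] -> 13 lines: waoln awfh koftk wgl dxqh mzn mlga dkk ccup qnpgh vtluh tbl nufl
Hunk 2: at line 3 remove [wgl] add [cumv] -> 13 lines: waoln awfh koftk cumv dxqh mzn mlga dkk ccup qnpgh vtluh tbl nufl
Hunk 3: at line 2 remove [cumv,dxqh,mzn] add [nice,bho] -> 12 lines: waoln awfh koftk nice bho mlga dkk ccup qnpgh vtluh tbl nufl
Hunk 4: at line 6 remove [dkk,ccup,qnpgh] add [tiygf,qrpy,jcuk] -> 12 lines: waoln awfh koftk nice bho mlga tiygf qrpy jcuk vtluh tbl nufl
Hunk 5: at line 8 remove [jcuk,vtluh,tbl] add [ghpi,axb,hlok] -> 12 lines: waoln awfh koftk nice bho mlga tiygf qrpy ghpi axb hlok nufl
Hunk 6: at line 2 remove [nice] add [tcryj,kai,turno] -> 14 lines: waoln awfh koftk tcryj kai turno bho mlga tiygf qrpy ghpi axb hlok nufl
Hunk 7: at line 8 remove [tiygf,qrpy,ghpi] add [uvnsu,cjk] -> 13 lines: waoln awfh koftk tcryj kai turno bho mlga uvnsu cjk axb hlok nufl
Final line count: 13

Answer: 13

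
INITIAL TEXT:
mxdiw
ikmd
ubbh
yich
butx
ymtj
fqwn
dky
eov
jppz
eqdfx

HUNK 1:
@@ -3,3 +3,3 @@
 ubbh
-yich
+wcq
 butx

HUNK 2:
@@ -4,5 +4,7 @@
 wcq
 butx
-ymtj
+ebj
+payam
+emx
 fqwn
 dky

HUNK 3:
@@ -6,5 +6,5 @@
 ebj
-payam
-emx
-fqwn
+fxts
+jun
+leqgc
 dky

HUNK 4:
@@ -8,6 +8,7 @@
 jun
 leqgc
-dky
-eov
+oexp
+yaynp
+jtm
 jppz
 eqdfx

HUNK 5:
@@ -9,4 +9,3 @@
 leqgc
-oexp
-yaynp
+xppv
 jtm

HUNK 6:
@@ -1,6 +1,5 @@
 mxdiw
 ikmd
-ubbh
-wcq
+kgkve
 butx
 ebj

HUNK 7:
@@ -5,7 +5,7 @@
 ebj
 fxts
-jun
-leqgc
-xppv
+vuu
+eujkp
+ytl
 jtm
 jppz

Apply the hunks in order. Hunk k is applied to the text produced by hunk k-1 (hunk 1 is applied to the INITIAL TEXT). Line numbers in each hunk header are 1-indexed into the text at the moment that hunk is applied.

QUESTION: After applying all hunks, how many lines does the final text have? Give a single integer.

Answer: 12

Derivation:
Hunk 1: at line 3 remove [yich] add [wcq] -> 11 lines: mxdiw ikmd ubbh wcq butx ymtj fqwn dky eov jppz eqdfx
Hunk 2: at line 4 remove [ymtj] add [ebj,payam,emx] -> 13 lines: mxdiw ikmd ubbh wcq butx ebj payam emx fqwn dky eov jppz eqdfx
Hunk 3: at line 6 remove [payam,emx,fqwn] add [fxts,jun,leqgc] -> 13 lines: mxdiw ikmd ubbh wcq butx ebj fxts jun leqgc dky eov jppz eqdfx
Hunk 4: at line 8 remove [dky,eov] add [oexp,yaynp,jtm] -> 14 lines: mxdiw ikmd ubbh wcq butx ebj fxts jun leqgc oexp yaynp jtm jppz eqdfx
Hunk 5: at line 9 remove [oexp,yaynp] add [xppv] -> 13 lines: mxdiw ikmd ubbh wcq butx ebj fxts jun leqgc xppv jtm jppz eqdfx
Hunk 6: at line 1 remove [ubbh,wcq] add [kgkve] -> 12 lines: mxdiw ikmd kgkve butx ebj fxts jun leqgc xppv jtm jppz eqdfx
Hunk 7: at line 5 remove [jun,leqgc,xppv] add [vuu,eujkp,ytl] -> 12 lines: mxdiw ikmd kgkve butx ebj fxts vuu eujkp ytl jtm jppz eqdfx
Final line count: 12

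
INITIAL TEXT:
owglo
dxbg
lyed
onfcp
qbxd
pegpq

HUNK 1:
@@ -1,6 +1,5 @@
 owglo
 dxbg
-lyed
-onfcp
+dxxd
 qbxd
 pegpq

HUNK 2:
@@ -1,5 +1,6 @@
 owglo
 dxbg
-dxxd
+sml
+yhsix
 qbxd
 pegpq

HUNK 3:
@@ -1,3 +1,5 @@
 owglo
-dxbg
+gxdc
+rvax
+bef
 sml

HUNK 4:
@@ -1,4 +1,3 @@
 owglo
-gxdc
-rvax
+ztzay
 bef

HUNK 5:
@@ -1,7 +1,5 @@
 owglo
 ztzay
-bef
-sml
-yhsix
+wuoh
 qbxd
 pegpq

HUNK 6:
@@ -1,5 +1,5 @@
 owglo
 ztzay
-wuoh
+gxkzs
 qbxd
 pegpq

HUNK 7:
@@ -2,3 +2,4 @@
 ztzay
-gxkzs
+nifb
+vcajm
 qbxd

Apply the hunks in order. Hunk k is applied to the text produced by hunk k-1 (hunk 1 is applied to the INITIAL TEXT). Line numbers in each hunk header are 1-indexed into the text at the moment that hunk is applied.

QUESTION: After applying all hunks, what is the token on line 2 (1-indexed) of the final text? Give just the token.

Hunk 1: at line 1 remove [lyed,onfcp] add [dxxd] -> 5 lines: owglo dxbg dxxd qbxd pegpq
Hunk 2: at line 1 remove [dxxd] add [sml,yhsix] -> 6 lines: owglo dxbg sml yhsix qbxd pegpq
Hunk 3: at line 1 remove [dxbg] add [gxdc,rvax,bef] -> 8 lines: owglo gxdc rvax bef sml yhsix qbxd pegpq
Hunk 4: at line 1 remove [gxdc,rvax] add [ztzay] -> 7 lines: owglo ztzay bef sml yhsix qbxd pegpq
Hunk 5: at line 1 remove [bef,sml,yhsix] add [wuoh] -> 5 lines: owglo ztzay wuoh qbxd pegpq
Hunk 6: at line 1 remove [wuoh] add [gxkzs] -> 5 lines: owglo ztzay gxkzs qbxd pegpq
Hunk 7: at line 2 remove [gxkzs] add [nifb,vcajm] -> 6 lines: owglo ztzay nifb vcajm qbxd pegpq
Final line 2: ztzay

Answer: ztzay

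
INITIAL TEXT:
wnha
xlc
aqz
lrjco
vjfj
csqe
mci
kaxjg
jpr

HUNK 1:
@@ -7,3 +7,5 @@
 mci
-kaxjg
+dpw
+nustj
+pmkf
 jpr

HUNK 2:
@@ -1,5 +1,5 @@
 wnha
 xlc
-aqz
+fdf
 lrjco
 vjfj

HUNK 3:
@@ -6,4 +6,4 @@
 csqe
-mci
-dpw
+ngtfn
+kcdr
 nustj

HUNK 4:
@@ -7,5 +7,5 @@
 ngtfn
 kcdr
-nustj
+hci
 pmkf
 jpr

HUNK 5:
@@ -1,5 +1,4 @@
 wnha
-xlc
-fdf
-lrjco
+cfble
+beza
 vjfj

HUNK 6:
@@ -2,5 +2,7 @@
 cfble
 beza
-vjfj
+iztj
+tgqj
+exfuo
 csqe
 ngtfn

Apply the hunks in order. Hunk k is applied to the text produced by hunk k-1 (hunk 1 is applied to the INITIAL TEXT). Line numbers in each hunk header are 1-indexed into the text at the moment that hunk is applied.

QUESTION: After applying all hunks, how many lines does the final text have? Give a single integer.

Answer: 12

Derivation:
Hunk 1: at line 7 remove [kaxjg] add [dpw,nustj,pmkf] -> 11 lines: wnha xlc aqz lrjco vjfj csqe mci dpw nustj pmkf jpr
Hunk 2: at line 1 remove [aqz] add [fdf] -> 11 lines: wnha xlc fdf lrjco vjfj csqe mci dpw nustj pmkf jpr
Hunk 3: at line 6 remove [mci,dpw] add [ngtfn,kcdr] -> 11 lines: wnha xlc fdf lrjco vjfj csqe ngtfn kcdr nustj pmkf jpr
Hunk 4: at line 7 remove [nustj] add [hci] -> 11 lines: wnha xlc fdf lrjco vjfj csqe ngtfn kcdr hci pmkf jpr
Hunk 5: at line 1 remove [xlc,fdf,lrjco] add [cfble,beza] -> 10 lines: wnha cfble beza vjfj csqe ngtfn kcdr hci pmkf jpr
Hunk 6: at line 2 remove [vjfj] add [iztj,tgqj,exfuo] -> 12 lines: wnha cfble beza iztj tgqj exfuo csqe ngtfn kcdr hci pmkf jpr
Final line count: 12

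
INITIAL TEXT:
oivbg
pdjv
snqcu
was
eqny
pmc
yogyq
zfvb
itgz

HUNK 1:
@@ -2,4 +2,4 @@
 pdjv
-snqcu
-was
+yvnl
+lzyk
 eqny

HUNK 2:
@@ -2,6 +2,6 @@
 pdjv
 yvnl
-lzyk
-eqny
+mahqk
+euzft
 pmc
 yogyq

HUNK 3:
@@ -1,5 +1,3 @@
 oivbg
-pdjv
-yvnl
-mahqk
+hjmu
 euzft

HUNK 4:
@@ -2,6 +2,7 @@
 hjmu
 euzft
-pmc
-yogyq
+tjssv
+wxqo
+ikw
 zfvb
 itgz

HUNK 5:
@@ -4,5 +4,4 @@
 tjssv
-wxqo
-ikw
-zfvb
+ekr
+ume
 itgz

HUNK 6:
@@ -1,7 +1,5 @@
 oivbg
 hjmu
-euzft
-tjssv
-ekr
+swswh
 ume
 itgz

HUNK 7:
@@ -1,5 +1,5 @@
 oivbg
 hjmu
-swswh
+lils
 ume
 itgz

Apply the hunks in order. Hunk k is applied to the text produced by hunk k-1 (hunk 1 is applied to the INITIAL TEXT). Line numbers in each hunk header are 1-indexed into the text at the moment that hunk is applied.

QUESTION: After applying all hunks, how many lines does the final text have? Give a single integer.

Answer: 5

Derivation:
Hunk 1: at line 2 remove [snqcu,was] add [yvnl,lzyk] -> 9 lines: oivbg pdjv yvnl lzyk eqny pmc yogyq zfvb itgz
Hunk 2: at line 2 remove [lzyk,eqny] add [mahqk,euzft] -> 9 lines: oivbg pdjv yvnl mahqk euzft pmc yogyq zfvb itgz
Hunk 3: at line 1 remove [pdjv,yvnl,mahqk] add [hjmu] -> 7 lines: oivbg hjmu euzft pmc yogyq zfvb itgz
Hunk 4: at line 2 remove [pmc,yogyq] add [tjssv,wxqo,ikw] -> 8 lines: oivbg hjmu euzft tjssv wxqo ikw zfvb itgz
Hunk 5: at line 4 remove [wxqo,ikw,zfvb] add [ekr,ume] -> 7 lines: oivbg hjmu euzft tjssv ekr ume itgz
Hunk 6: at line 1 remove [euzft,tjssv,ekr] add [swswh] -> 5 lines: oivbg hjmu swswh ume itgz
Hunk 7: at line 1 remove [swswh] add [lils] -> 5 lines: oivbg hjmu lils ume itgz
Final line count: 5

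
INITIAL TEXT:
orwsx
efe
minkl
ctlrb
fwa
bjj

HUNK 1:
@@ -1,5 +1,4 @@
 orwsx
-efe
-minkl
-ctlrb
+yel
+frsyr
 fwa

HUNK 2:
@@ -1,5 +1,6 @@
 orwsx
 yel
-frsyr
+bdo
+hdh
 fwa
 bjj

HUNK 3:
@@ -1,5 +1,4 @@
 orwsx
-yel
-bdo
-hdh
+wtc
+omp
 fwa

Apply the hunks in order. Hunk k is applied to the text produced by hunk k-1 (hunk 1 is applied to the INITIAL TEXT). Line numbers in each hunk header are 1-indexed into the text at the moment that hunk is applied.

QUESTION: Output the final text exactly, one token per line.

Hunk 1: at line 1 remove [efe,minkl,ctlrb] add [yel,frsyr] -> 5 lines: orwsx yel frsyr fwa bjj
Hunk 2: at line 1 remove [frsyr] add [bdo,hdh] -> 6 lines: orwsx yel bdo hdh fwa bjj
Hunk 3: at line 1 remove [yel,bdo,hdh] add [wtc,omp] -> 5 lines: orwsx wtc omp fwa bjj

Answer: orwsx
wtc
omp
fwa
bjj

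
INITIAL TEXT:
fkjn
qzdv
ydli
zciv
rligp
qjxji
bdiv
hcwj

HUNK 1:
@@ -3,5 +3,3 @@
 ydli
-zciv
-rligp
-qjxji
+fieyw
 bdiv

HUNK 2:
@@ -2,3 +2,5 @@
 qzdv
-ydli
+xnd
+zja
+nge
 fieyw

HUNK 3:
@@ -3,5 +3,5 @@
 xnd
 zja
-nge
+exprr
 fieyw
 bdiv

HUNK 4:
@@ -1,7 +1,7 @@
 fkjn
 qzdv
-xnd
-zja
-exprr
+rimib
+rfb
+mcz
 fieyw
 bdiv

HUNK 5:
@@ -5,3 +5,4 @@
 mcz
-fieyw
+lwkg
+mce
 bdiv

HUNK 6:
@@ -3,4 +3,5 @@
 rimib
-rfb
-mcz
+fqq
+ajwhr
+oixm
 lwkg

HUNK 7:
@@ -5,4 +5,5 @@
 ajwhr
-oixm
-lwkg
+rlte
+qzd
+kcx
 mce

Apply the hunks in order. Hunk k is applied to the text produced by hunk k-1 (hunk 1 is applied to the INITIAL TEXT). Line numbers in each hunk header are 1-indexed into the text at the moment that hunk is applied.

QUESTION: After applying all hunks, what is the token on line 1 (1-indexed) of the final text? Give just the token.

Hunk 1: at line 3 remove [zciv,rligp,qjxji] add [fieyw] -> 6 lines: fkjn qzdv ydli fieyw bdiv hcwj
Hunk 2: at line 2 remove [ydli] add [xnd,zja,nge] -> 8 lines: fkjn qzdv xnd zja nge fieyw bdiv hcwj
Hunk 3: at line 3 remove [nge] add [exprr] -> 8 lines: fkjn qzdv xnd zja exprr fieyw bdiv hcwj
Hunk 4: at line 1 remove [xnd,zja,exprr] add [rimib,rfb,mcz] -> 8 lines: fkjn qzdv rimib rfb mcz fieyw bdiv hcwj
Hunk 5: at line 5 remove [fieyw] add [lwkg,mce] -> 9 lines: fkjn qzdv rimib rfb mcz lwkg mce bdiv hcwj
Hunk 6: at line 3 remove [rfb,mcz] add [fqq,ajwhr,oixm] -> 10 lines: fkjn qzdv rimib fqq ajwhr oixm lwkg mce bdiv hcwj
Hunk 7: at line 5 remove [oixm,lwkg] add [rlte,qzd,kcx] -> 11 lines: fkjn qzdv rimib fqq ajwhr rlte qzd kcx mce bdiv hcwj
Final line 1: fkjn

Answer: fkjn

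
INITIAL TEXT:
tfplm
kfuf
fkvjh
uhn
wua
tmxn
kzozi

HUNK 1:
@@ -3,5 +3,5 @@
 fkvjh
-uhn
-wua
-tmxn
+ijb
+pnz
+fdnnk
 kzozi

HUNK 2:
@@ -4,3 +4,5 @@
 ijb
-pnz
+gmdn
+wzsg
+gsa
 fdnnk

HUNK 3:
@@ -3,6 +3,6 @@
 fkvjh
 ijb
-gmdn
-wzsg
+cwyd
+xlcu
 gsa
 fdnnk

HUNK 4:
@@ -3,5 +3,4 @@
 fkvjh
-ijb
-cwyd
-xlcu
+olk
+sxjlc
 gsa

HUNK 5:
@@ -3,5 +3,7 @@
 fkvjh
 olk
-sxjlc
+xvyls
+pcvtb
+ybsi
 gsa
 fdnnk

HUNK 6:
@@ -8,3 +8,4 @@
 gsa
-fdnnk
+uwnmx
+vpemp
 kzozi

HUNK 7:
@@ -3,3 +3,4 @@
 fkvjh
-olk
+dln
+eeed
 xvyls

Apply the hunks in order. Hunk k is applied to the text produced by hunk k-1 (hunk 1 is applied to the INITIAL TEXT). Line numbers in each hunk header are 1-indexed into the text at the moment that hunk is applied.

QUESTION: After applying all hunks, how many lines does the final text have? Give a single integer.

Hunk 1: at line 3 remove [uhn,wua,tmxn] add [ijb,pnz,fdnnk] -> 7 lines: tfplm kfuf fkvjh ijb pnz fdnnk kzozi
Hunk 2: at line 4 remove [pnz] add [gmdn,wzsg,gsa] -> 9 lines: tfplm kfuf fkvjh ijb gmdn wzsg gsa fdnnk kzozi
Hunk 3: at line 3 remove [gmdn,wzsg] add [cwyd,xlcu] -> 9 lines: tfplm kfuf fkvjh ijb cwyd xlcu gsa fdnnk kzozi
Hunk 4: at line 3 remove [ijb,cwyd,xlcu] add [olk,sxjlc] -> 8 lines: tfplm kfuf fkvjh olk sxjlc gsa fdnnk kzozi
Hunk 5: at line 3 remove [sxjlc] add [xvyls,pcvtb,ybsi] -> 10 lines: tfplm kfuf fkvjh olk xvyls pcvtb ybsi gsa fdnnk kzozi
Hunk 6: at line 8 remove [fdnnk] add [uwnmx,vpemp] -> 11 lines: tfplm kfuf fkvjh olk xvyls pcvtb ybsi gsa uwnmx vpemp kzozi
Hunk 7: at line 3 remove [olk] add [dln,eeed] -> 12 lines: tfplm kfuf fkvjh dln eeed xvyls pcvtb ybsi gsa uwnmx vpemp kzozi
Final line count: 12

Answer: 12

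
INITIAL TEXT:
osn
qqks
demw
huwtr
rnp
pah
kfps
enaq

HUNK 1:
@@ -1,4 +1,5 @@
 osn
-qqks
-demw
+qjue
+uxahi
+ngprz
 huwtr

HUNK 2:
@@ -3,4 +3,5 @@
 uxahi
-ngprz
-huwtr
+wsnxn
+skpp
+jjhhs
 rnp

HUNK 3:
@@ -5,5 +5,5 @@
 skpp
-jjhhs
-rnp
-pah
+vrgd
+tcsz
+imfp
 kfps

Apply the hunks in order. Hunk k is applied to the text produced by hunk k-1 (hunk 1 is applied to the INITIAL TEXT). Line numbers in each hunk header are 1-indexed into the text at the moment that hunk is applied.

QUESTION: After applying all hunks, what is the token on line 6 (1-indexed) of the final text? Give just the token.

Answer: vrgd

Derivation:
Hunk 1: at line 1 remove [qqks,demw] add [qjue,uxahi,ngprz] -> 9 lines: osn qjue uxahi ngprz huwtr rnp pah kfps enaq
Hunk 2: at line 3 remove [ngprz,huwtr] add [wsnxn,skpp,jjhhs] -> 10 lines: osn qjue uxahi wsnxn skpp jjhhs rnp pah kfps enaq
Hunk 3: at line 5 remove [jjhhs,rnp,pah] add [vrgd,tcsz,imfp] -> 10 lines: osn qjue uxahi wsnxn skpp vrgd tcsz imfp kfps enaq
Final line 6: vrgd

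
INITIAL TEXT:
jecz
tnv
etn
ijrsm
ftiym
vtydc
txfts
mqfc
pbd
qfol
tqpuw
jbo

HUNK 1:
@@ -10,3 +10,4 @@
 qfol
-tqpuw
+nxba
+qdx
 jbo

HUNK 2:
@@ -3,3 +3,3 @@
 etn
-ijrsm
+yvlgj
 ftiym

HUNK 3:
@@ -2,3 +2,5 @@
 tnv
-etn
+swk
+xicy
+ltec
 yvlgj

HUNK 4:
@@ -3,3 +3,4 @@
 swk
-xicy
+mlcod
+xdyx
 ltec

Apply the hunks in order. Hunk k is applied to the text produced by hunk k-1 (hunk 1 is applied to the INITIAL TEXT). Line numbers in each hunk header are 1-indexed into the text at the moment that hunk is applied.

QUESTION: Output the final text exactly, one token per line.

Hunk 1: at line 10 remove [tqpuw] add [nxba,qdx] -> 13 lines: jecz tnv etn ijrsm ftiym vtydc txfts mqfc pbd qfol nxba qdx jbo
Hunk 2: at line 3 remove [ijrsm] add [yvlgj] -> 13 lines: jecz tnv etn yvlgj ftiym vtydc txfts mqfc pbd qfol nxba qdx jbo
Hunk 3: at line 2 remove [etn] add [swk,xicy,ltec] -> 15 lines: jecz tnv swk xicy ltec yvlgj ftiym vtydc txfts mqfc pbd qfol nxba qdx jbo
Hunk 4: at line 3 remove [xicy] add [mlcod,xdyx] -> 16 lines: jecz tnv swk mlcod xdyx ltec yvlgj ftiym vtydc txfts mqfc pbd qfol nxba qdx jbo

Answer: jecz
tnv
swk
mlcod
xdyx
ltec
yvlgj
ftiym
vtydc
txfts
mqfc
pbd
qfol
nxba
qdx
jbo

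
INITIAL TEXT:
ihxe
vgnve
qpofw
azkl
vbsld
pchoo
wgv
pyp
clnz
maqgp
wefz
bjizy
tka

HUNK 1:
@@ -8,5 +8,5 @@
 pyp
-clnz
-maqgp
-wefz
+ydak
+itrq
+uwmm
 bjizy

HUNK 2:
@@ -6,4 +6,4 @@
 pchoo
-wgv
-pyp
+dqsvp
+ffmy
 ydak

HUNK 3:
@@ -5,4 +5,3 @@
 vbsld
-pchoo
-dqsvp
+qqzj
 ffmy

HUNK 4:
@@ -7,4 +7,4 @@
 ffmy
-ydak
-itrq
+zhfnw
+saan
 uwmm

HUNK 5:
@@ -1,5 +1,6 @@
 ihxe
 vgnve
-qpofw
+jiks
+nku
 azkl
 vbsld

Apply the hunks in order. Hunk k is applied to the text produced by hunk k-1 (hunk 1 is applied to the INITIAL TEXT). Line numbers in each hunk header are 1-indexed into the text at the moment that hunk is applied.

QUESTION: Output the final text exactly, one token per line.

Hunk 1: at line 8 remove [clnz,maqgp,wefz] add [ydak,itrq,uwmm] -> 13 lines: ihxe vgnve qpofw azkl vbsld pchoo wgv pyp ydak itrq uwmm bjizy tka
Hunk 2: at line 6 remove [wgv,pyp] add [dqsvp,ffmy] -> 13 lines: ihxe vgnve qpofw azkl vbsld pchoo dqsvp ffmy ydak itrq uwmm bjizy tka
Hunk 3: at line 5 remove [pchoo,dqsvp] add [qqzj] -> 12 lines: ihxe vgnve qpofw azkl vbsld qqzj ffmy ydak itrq uwmm bjizy tka
Hunk 4: at line 7 remove [ydak,itrq] add [zhfnw,saan] -> 12 lines: ihxe vgnve qpofw azkl vbsld qqzj ffmy zhfnw saan uwmm bjizy tka
Hunk 5: at line 1 remove [qpofw] add [jiks,nku] -> 13 lines: ihxe vgnve jiks nku azkl vbsld qqzj ffmy zhfnw saan uwmm bjizy tka

Answer: ihxe
vgnve
jiks
nku
azkl
vbsld
qqzj
ffmy
zhfnw
saan
uwmm
bjizy
tka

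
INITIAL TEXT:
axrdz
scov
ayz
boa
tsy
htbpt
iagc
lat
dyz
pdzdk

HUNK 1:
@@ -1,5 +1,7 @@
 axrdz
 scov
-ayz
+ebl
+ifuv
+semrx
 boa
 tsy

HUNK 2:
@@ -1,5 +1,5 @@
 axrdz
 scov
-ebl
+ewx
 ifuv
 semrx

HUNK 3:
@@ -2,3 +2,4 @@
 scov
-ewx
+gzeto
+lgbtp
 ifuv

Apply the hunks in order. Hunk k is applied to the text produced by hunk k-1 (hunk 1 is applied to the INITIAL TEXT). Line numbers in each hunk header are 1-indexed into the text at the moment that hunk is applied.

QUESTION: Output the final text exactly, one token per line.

Answer: axrdz
scov
gzeto
lgbtp
ifuv
semrx
boa
tsy
htbpt
iagc
lat
dyz
pdzdk

Derivation:
Hunk 1: at line 1 remove [ayz] add [ebl,ifuv,semrx] -> 12 lines: axrdz scov ebl ifuv semrx boa tsy htbpt iagc lat dyz pdzdk
Hunk 2: at line 1 remove [ebl] add [ewx] -> 12 lines: axrdz scov ewx ifuv semrx boa tsy htbpt iagc lat dyz pdzdk
Hunk 3: at line 2 remove [ewx] add [gzeto,lgbtp] -> 13 lines: axrdz scov gzeto lgbtp ifuv semrx boa tsy htbpt iagc lat dyz pdzdk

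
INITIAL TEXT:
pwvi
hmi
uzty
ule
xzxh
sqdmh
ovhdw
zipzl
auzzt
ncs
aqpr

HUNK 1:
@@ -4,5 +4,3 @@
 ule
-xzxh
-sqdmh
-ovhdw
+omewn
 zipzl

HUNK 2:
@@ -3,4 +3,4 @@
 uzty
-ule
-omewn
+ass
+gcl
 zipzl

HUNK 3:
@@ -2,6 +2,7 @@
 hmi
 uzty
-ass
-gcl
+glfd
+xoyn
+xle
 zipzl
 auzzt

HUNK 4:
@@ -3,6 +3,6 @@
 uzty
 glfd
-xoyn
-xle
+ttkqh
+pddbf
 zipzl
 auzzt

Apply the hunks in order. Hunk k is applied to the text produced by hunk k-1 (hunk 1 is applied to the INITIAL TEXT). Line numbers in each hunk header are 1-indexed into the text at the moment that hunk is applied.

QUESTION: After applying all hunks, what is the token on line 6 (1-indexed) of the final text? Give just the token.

Answer: pddbf

Derivation:
Hunk 1: at line 4 remove [xzxh,sqdmh,ovhdw] add [omewn] -> 9 lines: pwvi hmi uzty ule omewn zipzl auzzt ncs aqpr
Hunk 2: at line 3 remove [ule,omewn] add [ass,gcl] -> 9 lines: pwvi hmi uzty ass gcl zipzl auzzt ncs aqpr
Hunk 3: at line 2 remove [ass,gcl] add [glfd,xoyn,xle] -> 10 lines: pwvi hmi uzty glfd xoyn xle zipzl auzzt ncs aqpr
Hunk 4: at line 3 remove [xoyn,xle] add [ttkqh,pddbf] -> 10 lines: pwvi hmi uzty glfd ttkqh pddbf zipzl auzzt ncs aqpr
Final line 6: pddbf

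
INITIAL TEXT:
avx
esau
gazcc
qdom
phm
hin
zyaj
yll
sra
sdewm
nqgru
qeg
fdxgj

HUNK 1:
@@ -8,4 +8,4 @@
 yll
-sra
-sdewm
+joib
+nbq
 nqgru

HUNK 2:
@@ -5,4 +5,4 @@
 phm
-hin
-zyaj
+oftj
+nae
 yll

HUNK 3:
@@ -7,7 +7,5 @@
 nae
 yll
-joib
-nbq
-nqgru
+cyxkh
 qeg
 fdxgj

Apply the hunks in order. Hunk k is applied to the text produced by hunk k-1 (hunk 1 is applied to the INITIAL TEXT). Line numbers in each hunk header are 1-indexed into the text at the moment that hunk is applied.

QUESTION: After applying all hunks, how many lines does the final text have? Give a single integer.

Hunk 1: at line 8 remove [sra,sdewm] add [joib,nbq] -> 13 lines: avx esau gazcc qdom phm hin zyaj yll joib nbq nqgru qeg fdxgj
Hunk 2: at line 5 remove [hin,zyaj] add [oftj,nae] -> 13 lines: avx esau gazcc qdom phm oftj nae yll joib nbq nqgru qeg fdxgj
Hunk 3: at line 7 remove [joib,nbq,nqgru] add [cyxkh] -> 11 lines: avx esau gazcc qdom phm oftj nae yll cyxkh qeg fdxgj
Final line count: 11

Answer: 11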